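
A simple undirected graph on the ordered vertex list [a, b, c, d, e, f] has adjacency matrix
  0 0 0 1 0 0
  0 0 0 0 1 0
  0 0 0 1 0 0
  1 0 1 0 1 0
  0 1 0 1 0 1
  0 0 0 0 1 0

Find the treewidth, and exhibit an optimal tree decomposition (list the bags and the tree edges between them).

Treewidth 1.
Bags: B1 = {d, e}  B2 = {a, d}  B3 = {c, d}  B4 = {b, e}  B5 = {e, f}
Tree: B1–B2, B2–B3, B1–B4, B1–B5

Each bag holds 2 vertices, so the decomposition has width 1, which upper-bounds the treewidth. G has an edge, so its treewidth is at least 1. Hence tw(G) = 1 exactly.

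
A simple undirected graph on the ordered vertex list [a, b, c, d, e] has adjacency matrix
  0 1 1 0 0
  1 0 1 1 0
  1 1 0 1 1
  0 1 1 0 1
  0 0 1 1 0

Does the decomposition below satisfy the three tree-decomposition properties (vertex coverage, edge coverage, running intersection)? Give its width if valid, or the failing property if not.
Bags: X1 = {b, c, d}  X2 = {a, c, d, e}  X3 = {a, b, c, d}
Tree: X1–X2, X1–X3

No — bags containing vertex a are not connected in the tree.

A tree decomposition must satisfy three properties: every vertex lies in some bag; for every edge, both endpoints lie together in some bag; and for every vertex, the bags containing it form a connected subtree. Here bags containing vertex a are not connected in the tree, so the decomposition is invalid.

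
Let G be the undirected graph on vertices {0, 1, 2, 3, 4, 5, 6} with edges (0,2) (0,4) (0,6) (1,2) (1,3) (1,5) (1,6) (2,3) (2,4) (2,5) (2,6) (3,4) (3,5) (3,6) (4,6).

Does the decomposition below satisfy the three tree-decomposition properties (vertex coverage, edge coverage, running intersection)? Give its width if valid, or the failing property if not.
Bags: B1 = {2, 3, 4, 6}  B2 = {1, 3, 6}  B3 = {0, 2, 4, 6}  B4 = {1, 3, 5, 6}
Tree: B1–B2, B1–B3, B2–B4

A tree decomposition must satisfy three properties: every vertex lies in some bag; for every edge, both endpoints lie together in some bag; and for every vertex, the bags containing it form a connected subtree. Here edge (2,1) lies in no bag, so the decomposition is invalid.

No — edge (2,1) lies in no bag.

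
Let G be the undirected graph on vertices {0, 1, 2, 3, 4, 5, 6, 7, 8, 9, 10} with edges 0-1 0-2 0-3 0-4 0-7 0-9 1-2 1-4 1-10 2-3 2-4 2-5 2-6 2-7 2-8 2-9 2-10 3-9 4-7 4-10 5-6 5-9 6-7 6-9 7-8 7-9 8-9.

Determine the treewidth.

A width-3 tree decomposition is:
Bags: B1 = {0, 2, 7, 9}  B2 = {0, 2, 4, 7}  B3 = {0, 2, 3, 9}  B4 = {0, 1, 2, 4}  B5 = {1, 2, 4, 10}  B6 = {2, 6, 7, 9}  B7 = {2, 7, 8, 9}  B8 = {2, 5, 6, 9}
Tree: B1–B2, B1–B3, B2–B4, B4–B5, B1–B6, B6–B7, B6–B8
Every bag has size at most 4, so the width is 4 − 1 = 3 and tw(G) ≤ 3. Conversely, {0, 1, 2, 4} is a clique of size 4, and the vertices of any clique must share a bag in every tree decomposition; so some bag has ≥ 4 vertices and tw(G) ≥ 3. Hence tw(G) = 3 exactly.

3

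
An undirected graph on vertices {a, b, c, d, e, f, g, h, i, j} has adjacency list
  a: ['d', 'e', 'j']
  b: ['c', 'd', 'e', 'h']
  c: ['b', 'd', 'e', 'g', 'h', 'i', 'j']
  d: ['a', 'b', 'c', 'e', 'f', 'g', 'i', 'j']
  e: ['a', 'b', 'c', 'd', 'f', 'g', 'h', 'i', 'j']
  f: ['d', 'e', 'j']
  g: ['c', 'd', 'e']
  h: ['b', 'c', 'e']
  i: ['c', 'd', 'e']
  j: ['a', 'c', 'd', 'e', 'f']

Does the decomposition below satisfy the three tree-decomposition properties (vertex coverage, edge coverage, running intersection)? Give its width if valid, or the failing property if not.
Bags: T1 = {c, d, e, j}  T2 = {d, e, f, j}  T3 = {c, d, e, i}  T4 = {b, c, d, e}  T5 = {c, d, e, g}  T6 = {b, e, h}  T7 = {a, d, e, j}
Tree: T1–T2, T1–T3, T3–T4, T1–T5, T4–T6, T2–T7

A tree decomposition must satisfy three properties: every vertex lies in some bag; for every edge, both endpoints lie together in some bag; and for every vertex, the bags containing it form a connected subtree. Here edge (c,h) lies in no bag, so the decomposition is invalid.

No — edge (c,h) lies in no bag.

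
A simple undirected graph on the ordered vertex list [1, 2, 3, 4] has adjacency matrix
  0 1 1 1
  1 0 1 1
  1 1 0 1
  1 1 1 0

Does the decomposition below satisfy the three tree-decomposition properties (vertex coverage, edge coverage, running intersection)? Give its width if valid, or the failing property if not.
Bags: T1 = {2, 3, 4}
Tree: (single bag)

A tree decomposition must satisfy three properties: every vertex lies in some bag; for every edge, both endpoints lie together in some bag; and for every vertex, the bags containing it form a connected subtree. Here vertex 1 appears in no bag, so the decomposition is invalid.

No — vertex 1 appears in no bag.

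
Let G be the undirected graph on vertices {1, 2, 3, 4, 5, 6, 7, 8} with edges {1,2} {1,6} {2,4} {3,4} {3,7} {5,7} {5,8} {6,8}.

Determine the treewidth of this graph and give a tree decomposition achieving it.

Treewidth 2.
One such decomposition:
Bags: B1 = {5, 7, 8}  B2 = {3, 7, 8}  B3 = {3, 4, 8}  B4 = {2, 4, 8}  B5 = {1, 2, 8}  B6 = {1, 6, 8}
Tree: B1–B2, B2–B3, B3–B4, B4–B5, B5–B6

Every bag has size at most 3, so the width is 3 − 1 = 2 and tw(G) ≤ 2. Since 8–5–7–3–4–2–1–6–8 is a cycle in G, G is not acyclic. Forests are exactly the graphs of treewidth ≤ 1, so tw(G) ≥ 2. Combining the bounds, tw(G) = 2.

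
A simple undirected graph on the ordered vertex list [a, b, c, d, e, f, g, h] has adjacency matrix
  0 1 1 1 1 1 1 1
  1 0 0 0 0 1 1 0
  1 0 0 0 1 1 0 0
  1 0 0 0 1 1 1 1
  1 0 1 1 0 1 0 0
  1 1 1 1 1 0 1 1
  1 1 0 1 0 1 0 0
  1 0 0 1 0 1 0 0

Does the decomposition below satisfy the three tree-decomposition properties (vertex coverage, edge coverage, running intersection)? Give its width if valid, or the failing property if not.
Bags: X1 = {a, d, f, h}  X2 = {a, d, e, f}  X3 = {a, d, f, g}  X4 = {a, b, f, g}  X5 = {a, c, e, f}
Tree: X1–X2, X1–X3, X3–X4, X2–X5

Yes; width 3.

Checking the three conditions: (i) the bags cover all of {a, b, c, d, e, f, g, h}; (ii) for each edge, some bag contains both endpoints; (iii) the bags containing any fixed vertex form a subtree. All hold, so the decomposition is valid with width 4 − 1 = 3.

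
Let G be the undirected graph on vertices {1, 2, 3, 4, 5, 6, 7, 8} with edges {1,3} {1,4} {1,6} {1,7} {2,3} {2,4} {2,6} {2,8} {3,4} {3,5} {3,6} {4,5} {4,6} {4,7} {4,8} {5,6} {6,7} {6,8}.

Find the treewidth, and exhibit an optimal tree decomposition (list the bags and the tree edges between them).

Each bag holds 4 vertices, so the decomposition has width 3, which upper-bounds the treewidth. Conversely, {2, 4, 6, 8} is a clique of size 4, and the vertices of any clique must share a bag in every tree decomposition; so some bag has ≥ 4 vertices and tw(G) ≥ 3. Therefore the treewidth is 3.

Treewidth 3.
Bags: B1 = {3, 4, 5, 6}  B2 = {1, 3, 4, 6}  B3 = {2, 3, 4, 6}  B4 = {1, 4, 6, 7}  B5 = {2, 4, 6, 8}
Tree: B1–B2, B2–B3, B2–B4, B3–B5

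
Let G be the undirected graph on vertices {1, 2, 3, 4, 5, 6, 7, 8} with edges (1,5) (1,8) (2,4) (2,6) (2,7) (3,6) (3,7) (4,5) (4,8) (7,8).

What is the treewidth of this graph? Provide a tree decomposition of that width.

The largest bag has 3 vertices, giving width 2; this decomposition certifies tw(G) ≤ 2. The edges 6–3–7–2–6 form a cycle, so G is not a tree and its treewidth is at least 2. Hence tw(G) = 2 exactly.

Treewidth 2.
One optimal decomposition is:
Bags: B1 = {2, 3, 6}  B2 = {2, 3, 7}  B3 = {2, 4, 7}  B4 = {4, 7, 8}  B5 = {4, 5, 8}  B6 = {1, 5, 8}
Tree: B1–B2, B2–B3, B3–B4, B4–B5, B5–B6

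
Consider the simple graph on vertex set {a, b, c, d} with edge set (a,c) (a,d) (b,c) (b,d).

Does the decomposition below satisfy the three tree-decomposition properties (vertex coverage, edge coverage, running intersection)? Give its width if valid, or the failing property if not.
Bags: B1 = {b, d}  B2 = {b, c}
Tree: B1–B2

No — vertex a appears in no bag.

A tree decomposition must satisfy three properties: every vertex lies in some bag; for every edge, both endpoints lie together in some bag; and for every vertex, the bags containing it form a connected subtree. Here vertex a appears in no bag, so the decomposition is invalid.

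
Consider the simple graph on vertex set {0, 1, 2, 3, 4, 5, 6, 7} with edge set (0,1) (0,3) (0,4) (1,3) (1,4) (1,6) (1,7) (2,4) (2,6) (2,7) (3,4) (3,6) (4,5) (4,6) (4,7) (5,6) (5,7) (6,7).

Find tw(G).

A width-3 tree decomposition is:
Bags: B1 = {1, 3, 4, 6}  B2 = {0, 1, 3, 4}  B3 = {1, 4, 6, 7}  B4 = {4, 5, 6, 7}  B5 = {2, 4, 6, 7}
Tree: B1–B2, B1–B3, B3–B4, B3–B5
Every bag has size at most 4, so the width is 4 − 1 = 3 and tw(G) ≤ 3. For the lower bound, the 4 vertices {0, 1, 3, 4} are pairwise adjacent, and any tree decomposition puts a clique entirely inside one bag — forcing width ≥ 3. Therefore the treewidth is 3.

3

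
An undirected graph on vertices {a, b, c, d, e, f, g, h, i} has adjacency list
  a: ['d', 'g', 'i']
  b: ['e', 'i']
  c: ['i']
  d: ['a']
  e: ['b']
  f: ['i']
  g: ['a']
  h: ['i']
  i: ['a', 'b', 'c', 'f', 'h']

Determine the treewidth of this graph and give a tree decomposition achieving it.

The largest bag has 2 vertices, giving width 1; this decomposition certifies tw(G) ≤ 1. G has an edge, so its treewidth is at least 1. Hence tw(G) = 1 exactly.

Treewidth 1.
One such decomposition:
Bags: B1 = {h, i}  B2 = {f, i}  B3 = {a, i}  B4 = {b, i}  B5 = {a, g}  B6 = {a, d}  B7 = {b, e}  B8 = {c, i}
Tree: B1–B2, B1–B3, B3–B4, B3–B5, B5–B6, B4–B7, B4–B8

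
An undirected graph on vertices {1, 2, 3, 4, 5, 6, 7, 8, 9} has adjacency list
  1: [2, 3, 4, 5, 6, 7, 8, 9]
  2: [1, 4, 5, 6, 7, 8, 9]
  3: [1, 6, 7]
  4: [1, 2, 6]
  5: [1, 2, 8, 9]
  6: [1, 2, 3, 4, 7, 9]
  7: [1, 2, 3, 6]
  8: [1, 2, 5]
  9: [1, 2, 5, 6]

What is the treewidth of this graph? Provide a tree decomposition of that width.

Treewidth 3.
One such decomposition:
Bags: B1 = {1, 2, 6, 9}  B2 = {1, 2, 6, 7}  B3 = {1, 3, 6, 7}  B4 = {1, 2, 5, 9}  B5 = {1, 2, 4, 6}  B6 = {1, 2, 5, 8}
Tree: B1–B2, B2–B3, B1–B4, B2–B5, B4–B6

The largest bag has 4 vertices, giving width 3; this decomposition certifies tw(G) ≤ 3. For the lower bound, the 4 vertices {1, 2, 5, 8} are pairwise adjacent, and any tree decomposition puts a clique entirely inside one bag — forcing width ≥ 3. Hence tw(G) = 3 exactly.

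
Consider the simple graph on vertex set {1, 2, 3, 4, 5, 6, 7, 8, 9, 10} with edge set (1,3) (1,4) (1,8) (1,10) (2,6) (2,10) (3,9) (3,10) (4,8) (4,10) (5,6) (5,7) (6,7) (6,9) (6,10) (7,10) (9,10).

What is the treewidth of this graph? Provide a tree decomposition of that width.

Treewidth 2.
Bags: B1 = {1, 3, 10}  B2 = {1, 4, 10}  B3 = {3, 9, 10}  B4 = {6, 9, 10}  B5 = {1, 4, 8}  B6 = {6, 7, 10}  B7 = {2, 6, 10}  B8 = {5, 6, 7}
Tree: B1–B2, B1–B3, B3–B4, B2–B5, B4–B6, B4–B7, B6–B8

Every bag has size at most 3, so the width is 3 − 1 = 2 and tw(G) ≤ 2. On the other hand G contains the 3-clique {1, 4, 8}. A clique must lie in a single bag of any decomposition, so no decomposition can have width below 2. The upper and lower bounds meet at 2, so that is the treewidth.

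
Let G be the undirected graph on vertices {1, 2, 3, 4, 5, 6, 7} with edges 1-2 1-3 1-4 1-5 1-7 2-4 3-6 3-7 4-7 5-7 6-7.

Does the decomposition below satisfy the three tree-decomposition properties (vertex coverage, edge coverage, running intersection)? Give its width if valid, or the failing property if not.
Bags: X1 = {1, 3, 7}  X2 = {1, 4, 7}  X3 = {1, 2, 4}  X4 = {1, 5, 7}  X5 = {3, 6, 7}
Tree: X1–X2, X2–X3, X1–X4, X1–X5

Vertex coverage: the bags together contain {1, 2, 3, 4, 5, 6, 7}, the full vertex set. Edge coverage: each edge of G has both endpoints in at least one bag. Running intersection: for every vertex, the bags containing it form a connected subtree. All three properties hold, so this is a valid tree decomposition of width max|bag| − 1 = 2, and hence tw(G) ≤ 2.

Yes; width 2.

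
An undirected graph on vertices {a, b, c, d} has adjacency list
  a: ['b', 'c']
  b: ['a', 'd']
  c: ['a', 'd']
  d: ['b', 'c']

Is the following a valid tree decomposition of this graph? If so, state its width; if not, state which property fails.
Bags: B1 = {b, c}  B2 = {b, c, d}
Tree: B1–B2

No — vertex a appears in no bag.

A tree decomposition must satisfy three properties: every vertex lies in some bag; for every edge, both endpoints lie together in some bag; and for every vertex, the bags containing it form a connected subtree. Here vertex a appears in no bag, so the decomposition is invalid.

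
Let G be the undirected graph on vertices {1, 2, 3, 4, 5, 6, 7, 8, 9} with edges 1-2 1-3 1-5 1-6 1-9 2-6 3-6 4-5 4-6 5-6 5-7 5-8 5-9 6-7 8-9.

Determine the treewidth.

A width-2 tree decomposition is:
Bags: B1 = {1, 5, 6}  B2 = {1, 3, 6}  B3 = {4, 5, 6}  B4 = {1, 5, 9}  B5 = {5, 6, 7}  B6 = {5, 8, 9}  B7 = {1, 2, 6}
Tree: B1–B2, B1–B3, B1–B4, B1–B5, B4–B6, B2–B7
Every bag has size at most 3, so the width is 3 − 1 = 2 and tw(G) ≤ 2. Conversely, {1, 2, 6} is a clique of size 3, and the vertices of any clique must share a bag in every tree decomposition; so some bag has ≥ 3 vertices and tw(G) ≥ 2. The upper and lower bounds meet at 2, so that is the treewidth.

2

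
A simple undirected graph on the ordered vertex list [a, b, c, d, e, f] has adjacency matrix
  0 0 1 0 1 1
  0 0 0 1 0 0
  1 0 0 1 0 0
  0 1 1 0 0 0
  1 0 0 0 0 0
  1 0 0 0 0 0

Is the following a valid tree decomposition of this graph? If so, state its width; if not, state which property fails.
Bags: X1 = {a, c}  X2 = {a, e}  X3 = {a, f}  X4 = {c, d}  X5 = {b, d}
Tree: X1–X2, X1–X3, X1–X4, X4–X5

Yes; width 1.

Vertex coverage: the bags together contain {a, b, c, d, e, f}, the full vertex set. Edge coverage: each edge of G has both endpoints in at least one bag. Running intersection: for every vertex, the bags containing it form a connected subtree. All three properties hold, so this is a valid tree decomposition of width max|bag| − 1 = 1, and hence tw(G) ≤ 1.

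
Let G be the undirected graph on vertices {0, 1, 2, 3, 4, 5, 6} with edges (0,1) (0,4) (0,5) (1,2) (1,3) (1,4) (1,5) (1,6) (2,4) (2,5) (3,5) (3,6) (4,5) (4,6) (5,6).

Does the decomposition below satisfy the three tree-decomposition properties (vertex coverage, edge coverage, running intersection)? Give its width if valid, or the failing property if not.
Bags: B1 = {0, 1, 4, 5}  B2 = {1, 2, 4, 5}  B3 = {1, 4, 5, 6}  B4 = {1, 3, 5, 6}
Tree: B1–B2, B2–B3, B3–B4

Yes; width 3.

Vertex coverage: the bags together contain {0, 1, 2, 3, 4, 5, 6}, the full vertex set. Edge coverage: each edge of G has both endpoints in at least one bag. Running intersection: for every vertex, the bags containing it form a connected subtree. All three properties hold, so this is a valid tree decomposition of width max|bag| − 1 = 3, and hence tw(G) ≤ 3.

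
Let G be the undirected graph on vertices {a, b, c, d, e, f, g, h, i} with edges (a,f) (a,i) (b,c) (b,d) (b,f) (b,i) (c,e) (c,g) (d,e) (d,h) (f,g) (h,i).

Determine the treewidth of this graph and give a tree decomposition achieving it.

Every bag has size at most 4, so the width is 4 − 1 = 3 and tw(G) ≤ 3. For the lower bound: the 4 vertex sets {a,h,i}, {f}, {b}, {c,d,e,g} are disjoint, each induces a connected subgraph, and every pair is joined by at least one edge of G. Contracting each set to a single vertex therefore yields K_{4} as a minor, and since treewidth is minor-monotone, tw(G) ≥ tw(K_{4}) = 3. Combining the bounds, tw(G) = 3.

Treewidth 3.
One such decomposition:
Bags: B1 = {a, f, h, i}  B2 = {b, f, h, i}  B3 = {b, d, f, h}  B4 = {b, d, f, g}  B5 = {b, c, d, g}  B6 = {c, d, e, g}
Tree: B1–B2, B2–B3, B3–B4, B4–B5, B5–B6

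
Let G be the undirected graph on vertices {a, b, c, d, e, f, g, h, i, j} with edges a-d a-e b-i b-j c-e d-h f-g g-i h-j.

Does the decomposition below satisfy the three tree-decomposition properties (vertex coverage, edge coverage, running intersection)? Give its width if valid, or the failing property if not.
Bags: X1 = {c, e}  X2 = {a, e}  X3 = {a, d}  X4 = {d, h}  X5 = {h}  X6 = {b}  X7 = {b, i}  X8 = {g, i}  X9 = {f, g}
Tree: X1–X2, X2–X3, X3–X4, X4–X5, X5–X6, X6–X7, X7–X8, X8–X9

No — vertex j appears in no bag.

A tree decomposition must satisfy three properties: every vertex lies in some bag; for every edge, both endpoints lie together in some bag; and for every vertex, the bags containing it form a connected subtree. Here vertex j appears in no bag, so the decomposition is invalid.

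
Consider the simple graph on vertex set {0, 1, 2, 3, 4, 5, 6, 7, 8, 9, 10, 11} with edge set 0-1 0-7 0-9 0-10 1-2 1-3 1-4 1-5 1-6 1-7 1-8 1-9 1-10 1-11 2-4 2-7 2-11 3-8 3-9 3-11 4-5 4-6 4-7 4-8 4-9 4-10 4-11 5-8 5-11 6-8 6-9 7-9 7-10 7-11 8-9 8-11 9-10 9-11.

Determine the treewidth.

A width-4 tree decomposition is:
Bags: B1 = {1, 4, 7, 9, 11}  B2 = {1, 4, 8, 9, 11}  B3 = {1, 3, 8, 9, 11}  B4 = {1, 2, 4, 7, 11}  B5 = {1, 4, 7, 9, 10}  B6 = {1, 4, 5, 8, 11}  B7 = {0, 1, 7, 9, 10}  B8 = {1, 4, 6, 8, 9}
Tree: B1–B2, B2–B3, B1–B4, B1–B5, B2–B6, B5–B7, B2–B8
Each bag holds 5 vertices, so the decomposition has width 4, which upper-bounds the treewidth. On the other hand G contains the 5-clique {0, 1, 7, 9, 10}. A clique must lie in a single bag of any decomposition, so no decomposition can have width below 4. Combining the bounds, tw(G) = 4.

4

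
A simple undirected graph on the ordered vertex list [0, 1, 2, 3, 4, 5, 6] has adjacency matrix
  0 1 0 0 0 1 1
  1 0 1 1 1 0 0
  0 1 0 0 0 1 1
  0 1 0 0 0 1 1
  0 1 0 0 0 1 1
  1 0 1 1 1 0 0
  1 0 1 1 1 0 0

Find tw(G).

3

A width-3 tree decomposition is:
Bags: B1 = {0, 1, 5, 6}  B2 = {1, 4, 5, 6}  B3 = {1, 2, 5, 6}  B4 = {1, 3, 5, 6}
Tree: B1–B2, B2–B3, B3–B4
The largest bag has 4 vertices, giving width 3; this decomposition certifies tw(G) ≤ 3. For the lower bound: the 4 vertex sets {0,1}, {4,6}, {5}, {2} are disjoint, each induces a connected subgraph, and every pair is joined by at least one edge of G. Contracting each set to a single vertex therefore yields K_{4} as a minor, and since treewidth is minor-monotone, tw(G) ≥ tw(K_{4}) = 3. Therefore the treewidth is 3.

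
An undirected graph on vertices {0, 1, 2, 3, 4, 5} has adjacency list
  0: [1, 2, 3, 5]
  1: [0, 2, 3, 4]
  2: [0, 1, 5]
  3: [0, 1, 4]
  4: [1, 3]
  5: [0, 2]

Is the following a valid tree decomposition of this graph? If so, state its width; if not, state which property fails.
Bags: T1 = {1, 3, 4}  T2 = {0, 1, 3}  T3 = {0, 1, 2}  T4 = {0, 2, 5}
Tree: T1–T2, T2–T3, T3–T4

Checking the three conditions: (i) the bags cover all of {0, 1, 2, 3, 4, 5}; (ii) for each edge, some bag contains both endpoints; (iii) the bags containing any fixed vertex form a subtree. All hold, so the decomposition is valid with width 3 − 1 = 2.

Yes; width 2.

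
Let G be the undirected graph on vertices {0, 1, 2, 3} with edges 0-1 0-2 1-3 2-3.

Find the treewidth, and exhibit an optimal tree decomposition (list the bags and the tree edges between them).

Every bag has size at most 3, so the width is 3 − 1 = 2 and tw(G) ≤ 2. The edges 0–1–3–2–0 form a cycle, so G is not a tree and its treewidth is at least 2. The upper and lower bounds meet at 2, so that is the treewidth.

Treewidth 2.
Bags: B1 = {0, 1, 3}  B2 = {0, 2, 3}
Tree: B1–B2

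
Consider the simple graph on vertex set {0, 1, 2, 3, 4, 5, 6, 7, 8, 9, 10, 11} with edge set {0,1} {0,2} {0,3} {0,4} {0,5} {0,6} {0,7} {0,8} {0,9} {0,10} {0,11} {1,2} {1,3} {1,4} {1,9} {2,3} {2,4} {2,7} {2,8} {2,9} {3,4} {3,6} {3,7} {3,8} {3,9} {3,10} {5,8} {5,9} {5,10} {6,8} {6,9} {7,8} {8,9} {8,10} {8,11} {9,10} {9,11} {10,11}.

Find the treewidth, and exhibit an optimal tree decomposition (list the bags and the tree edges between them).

The largest bag has 5 vertices, giving width 4; this decomposition certifies tw(G) ≤ 4. Conversely, {0, 8, 9, 10, 11} is a clique of size 5, and the vertices of any clique must share a bag in every tree decomposition; so some bag has ≥ 5 vertices and tw(G) ≥ 4. Therefore the treewidth is 4.

Treewidth 4.
Bags: B1 = {0, 3, 6, 8, 9}  B2 = {0, 3, 8, 9, 10}  B3 = {0, 8, 9, 10, 11}  B4 = {0, 2, 3, 8, 9}  B5 = {0, 1, 2, 3, 9}  B6 = {0, 1, 2, 3, 4}  B7 = {0, 5, 8, 9, 10}  B8 = {0, 2, 3, 7, 8}
Tree: B1–B2, B2–B3, B2–B4, B4–B5, B5–B6, B2–B7, B4–B8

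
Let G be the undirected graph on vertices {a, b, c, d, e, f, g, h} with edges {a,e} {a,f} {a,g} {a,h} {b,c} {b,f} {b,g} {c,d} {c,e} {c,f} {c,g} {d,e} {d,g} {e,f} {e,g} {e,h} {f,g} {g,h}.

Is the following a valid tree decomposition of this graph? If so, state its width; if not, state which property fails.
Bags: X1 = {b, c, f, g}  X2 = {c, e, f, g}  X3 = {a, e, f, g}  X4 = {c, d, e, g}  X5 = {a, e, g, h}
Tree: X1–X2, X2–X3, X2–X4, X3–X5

Vertex coverage: the bags together contain {a, b, c, d, e, f, g, h}, the full vertex set. Edge coverage: each edge of G has both endpoints in at least one bag. Running intersection: for every vertex, the bags containing it form a connected subtree. All three properties hold, so this is a valid tree decomposition of width max|bag| − 1 = 3, and hence tw(G) ≤ 3.

Yes; width 3.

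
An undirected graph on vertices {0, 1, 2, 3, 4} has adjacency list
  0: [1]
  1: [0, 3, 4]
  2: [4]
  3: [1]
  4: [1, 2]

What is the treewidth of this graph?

A width-1 tree decomposition is:
Bags: B1 = {1, 4}  B2 = {2, 4}  B3 = {0, 1}  B4 = {1, 3}
Tree: B1–B2, B1–B3, B1–B4
Every bag has size at most 2, so the width is 2 − 1 = 1 and tw(G) ≤ 1. Any graph with an edge has treewidth ≥ 1, and G has the edge 4–1. The upper and lower bounds meet at 1, so that is the treewidth.

1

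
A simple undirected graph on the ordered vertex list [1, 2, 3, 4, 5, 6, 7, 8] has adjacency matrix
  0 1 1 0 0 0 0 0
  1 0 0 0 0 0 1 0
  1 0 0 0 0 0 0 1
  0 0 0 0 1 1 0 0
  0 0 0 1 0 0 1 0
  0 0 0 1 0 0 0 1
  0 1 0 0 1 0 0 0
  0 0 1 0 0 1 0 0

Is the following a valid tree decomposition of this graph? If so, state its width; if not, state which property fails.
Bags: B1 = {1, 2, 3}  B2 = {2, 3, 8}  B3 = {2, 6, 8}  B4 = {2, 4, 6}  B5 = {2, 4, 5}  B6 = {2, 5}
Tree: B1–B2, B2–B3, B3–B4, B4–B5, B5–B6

A tree decomposition must satisfy three properties: every vertex lies in some bag; for every edge, both endpoints lie together in some bag; and for every vertex, the bags containing it form a connected subtree. Here vertex 7 appears in no bag, so the decomposition is invalid.

No — vertex 7 appears in no bag.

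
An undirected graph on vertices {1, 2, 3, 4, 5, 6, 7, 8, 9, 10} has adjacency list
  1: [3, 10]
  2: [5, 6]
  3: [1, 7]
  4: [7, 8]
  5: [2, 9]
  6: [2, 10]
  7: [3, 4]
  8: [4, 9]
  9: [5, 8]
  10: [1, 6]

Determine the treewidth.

A width-2 tree decomposition is:
Bags: B1 = {2, 6, 10}  B2 = {1, 2, 10}  B3 = {1, 2, 3}  B4 = {2, 3, 7}  B5 = {2, 4, 7}  B6 = {2, 4, 8}  B7 = {2, 8, 9}  B8 = {2, 5, 9}
Tree: B1–B2, B2–B3, B3–B4, B4–B5, B5–B6, B6–B7, B7–B8
Every bag has size at most 3, so the width is 3 − 1 = 2 and tw(G) ≤ 2. For the lower bound, G contains the cycle 2–6–10–1–3–7–4–8–9–5–2, so G is not a forest; only forests have treewidth ≤ 1, hence tw(G) ≥ 2. The upper and lower bounds meet at 2, so that is the treewidth.

2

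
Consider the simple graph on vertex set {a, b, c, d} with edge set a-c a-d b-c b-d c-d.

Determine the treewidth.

2

A width-2 tree decomposition is:
Bags: B1 = {b, c, d}  B2 = {a, c, d}
Tree: B1–B2
The largest bag has 3 vertices, giving width 2; this decomposition certifies tw(G) ≤ 2. Conversely, {a, c, d} is a clique of size 3, and the vertices of any clique must share a bag in every tree decomposition; so some bag has ≥ 3 vertices and tw(G) ≥ 2. Therefore the treewidth is 2.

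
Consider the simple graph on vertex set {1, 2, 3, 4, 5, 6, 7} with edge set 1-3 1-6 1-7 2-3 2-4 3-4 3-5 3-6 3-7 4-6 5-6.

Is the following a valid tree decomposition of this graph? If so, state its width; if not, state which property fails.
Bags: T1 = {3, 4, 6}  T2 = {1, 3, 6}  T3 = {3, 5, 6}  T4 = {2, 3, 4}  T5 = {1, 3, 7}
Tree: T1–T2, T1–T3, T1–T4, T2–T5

Yes; width 2.

Vertex coverage: the bags together contain {1, 2, 3, 4, 5, 6, 7}, the full vertex set. Edge coverage: each edge of G has both endpoints in at least one bag. Running intersection: for every vertex, the bags containing it form a connected subtree. All three properties hold, so this is a valid tree decomposition of width max|bag| − 1 = 2, and hence tw(G) ≤ 2.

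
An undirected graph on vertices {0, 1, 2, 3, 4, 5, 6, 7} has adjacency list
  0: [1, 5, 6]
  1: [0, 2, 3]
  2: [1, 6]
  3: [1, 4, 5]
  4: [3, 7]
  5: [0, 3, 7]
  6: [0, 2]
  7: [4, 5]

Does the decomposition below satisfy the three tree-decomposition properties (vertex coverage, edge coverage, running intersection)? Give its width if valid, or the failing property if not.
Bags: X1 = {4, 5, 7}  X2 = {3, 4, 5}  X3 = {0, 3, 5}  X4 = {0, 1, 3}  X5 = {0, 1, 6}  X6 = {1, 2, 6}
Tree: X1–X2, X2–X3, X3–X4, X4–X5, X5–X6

Yes; width 2.

Vertex coverage: the bags together contain {0, 1, 2, 3, 4, 5, 6, 7}, the full vertex set. Edge coverage: each edge of G has both endpoints in at least one bag. Running intersection: for every vertex, the bags containing it form a connected subtree. All three properties hold, so this is a valid tree decomposition of width max|bag| − 1 = 2, and hence tw(G) ≤ 2.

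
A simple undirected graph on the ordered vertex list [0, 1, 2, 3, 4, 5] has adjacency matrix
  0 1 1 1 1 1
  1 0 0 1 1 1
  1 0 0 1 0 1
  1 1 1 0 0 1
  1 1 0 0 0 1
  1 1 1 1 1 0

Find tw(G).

3

A width-3 tree decomposition is:
Bags: B1 = {0, 1, 4, 5}  B2 = {0, 1, 3, 5}  B3 = {0, 2, 3, 5}
Tree: B1–B2, B2–B3
Each bag holds 4 vertices, so the decomposition has width 3, which upper-bounds the treewidth. For the lower bound, the 4 vertices {0, 1, 3, 5} are pairwise adjacent, and any tree decomposition puts a clique entirely inside one bag — forcing width ≥ 3. The upper and lower bounds meet at 3, so that is the treewidth.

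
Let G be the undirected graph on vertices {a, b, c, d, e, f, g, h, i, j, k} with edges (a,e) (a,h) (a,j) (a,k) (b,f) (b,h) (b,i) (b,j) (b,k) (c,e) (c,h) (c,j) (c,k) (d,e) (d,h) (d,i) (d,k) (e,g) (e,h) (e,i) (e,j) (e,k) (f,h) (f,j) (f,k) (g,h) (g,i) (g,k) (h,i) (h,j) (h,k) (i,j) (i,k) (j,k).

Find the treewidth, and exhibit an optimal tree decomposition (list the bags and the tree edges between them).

Each bag holds 5 vertices, so the decomposition has width 4, which upper-bounds the treewidth. On the other hand G contains the 5-clique {d, e, h, i, k}. A clique must lie in a single bag of any decomposition, so no decomposition can have width below 4. Hence tw(G) = 4 exactly.

Treewidth 4.
One such decomposition:
Bags: B1 = {b, h, i, j, k}  B2 = {e, h, i, j, k}  B3 = {d, e, h, i, k}  B4 = {a, e, h, j, k}  B5 = {c, e, h, j, k}  B6 = {b, f, h, j, k}  B7 = {e, g, h, i, k}
Tree: B1–B2, B2–B3, B2–B4, B2–B5, B1–B6, B3–B7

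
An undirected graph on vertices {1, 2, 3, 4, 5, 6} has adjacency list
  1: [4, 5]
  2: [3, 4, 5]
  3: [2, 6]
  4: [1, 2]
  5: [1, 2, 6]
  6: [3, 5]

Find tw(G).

2

A width-2 tree decomposition is:
Bags: B1 = {3, 5, 6}  B2 = {2, 3, 5}  B3 = {1, 2, 5}  B4 = {1, 2, 4}
Tree: B1–B2, B2–B3, B3–B4
The largest bag has 3 vertices, giving width 2; this decomposition certifies tw(G) ≤ 2. Since 6–3–2–5–6 is a cycle in G, G is not acyclic. Forests are exactly the graphs of treewidth ≤ 1, so tw(G) ≥ 2. Combining the bounds, tw(G) = 2.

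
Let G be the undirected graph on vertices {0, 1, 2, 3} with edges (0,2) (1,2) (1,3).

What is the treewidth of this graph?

1

A width-1 tree decomposition is:
Bags: B1 = {1, 2}  B2 = {0, 2}  B3 = {1, 3}
Tree: B1–B2, B1–B3
The largest bag has 2 vertices, giving width 1; this decomposition certifies tw(G) ≤ 1. Any graph with an edge has treewidth ≥ 1, and G has the edge 2–1. The upper and lower bounds meet at 1, so that is the treewidth.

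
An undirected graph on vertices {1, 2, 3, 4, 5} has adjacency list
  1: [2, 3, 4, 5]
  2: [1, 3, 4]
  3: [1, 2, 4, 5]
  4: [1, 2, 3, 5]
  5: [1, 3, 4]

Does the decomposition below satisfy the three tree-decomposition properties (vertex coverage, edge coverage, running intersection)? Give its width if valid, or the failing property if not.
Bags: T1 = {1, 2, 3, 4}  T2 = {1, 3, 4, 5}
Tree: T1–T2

Yes; width 3.

Checking the three conditions: (i) the bags cover all of {1, 2, 3, 4, 5}; (ii) for each edge, some bag contains both endpoints; (iii) the bags containing any fixed vertex form a subtree. All hold, so the decomposition is valid with width 4 − 1 = 3.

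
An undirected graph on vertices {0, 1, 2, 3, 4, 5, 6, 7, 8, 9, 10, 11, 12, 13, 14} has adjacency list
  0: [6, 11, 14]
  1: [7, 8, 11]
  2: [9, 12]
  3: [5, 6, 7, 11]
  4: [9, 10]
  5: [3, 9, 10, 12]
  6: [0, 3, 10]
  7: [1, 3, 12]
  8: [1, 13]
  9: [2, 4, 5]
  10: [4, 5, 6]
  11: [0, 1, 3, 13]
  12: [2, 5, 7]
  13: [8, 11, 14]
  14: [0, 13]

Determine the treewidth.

3

A width-3 tree decomposition is:
Bags: B1 = {2, 4, 9, 12}  B2 = {4, 5, 9, 12}  B3 = {4, 5, 10, 12}  B4 = {5, 7, 10, 12}  B5 = {3, 5, 7, 10}  B6 = {3, 6, 7, 10}  B7 = {1, 3, 6, 7}  B8 = {1, 3, 6, 11}  B9 = {0, 1, 6, 11}  B10 = {0, 1, 8, 11}  B11 = {0, 8, 11, 13}  B12 = {0, 8, 13, 14}
Tree: B1–B2, B2–B3, B3–B4, B4–B5, B5–B6, B6–B7, B7–B8, B8–B9, B9–B10, B10–B11, B11–B12
Each bag holds 4 vertices, so the decomposition has width 3, which upper-bounds the treewidth. For the lower bound: the 4 vertex sets {2,4,9}, {12}, {5}, {3,6,7,10} are disjoint, each induces a connected subgraph, and every pair is joined by at least one edge of G. Contracting each set to a single vertex therefore yields K_{4} as a minor, and since treewidth is minor-monotone, tw(G) ≥ tw(K_{4}) = 3. Combining the bounds, tw(G) = 3.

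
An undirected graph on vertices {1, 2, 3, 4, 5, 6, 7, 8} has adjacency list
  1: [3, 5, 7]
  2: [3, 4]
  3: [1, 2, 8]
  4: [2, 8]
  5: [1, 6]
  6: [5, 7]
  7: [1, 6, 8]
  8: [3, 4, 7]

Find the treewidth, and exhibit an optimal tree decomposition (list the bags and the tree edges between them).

Every bag has size at most 3, so the width is 3 − 1 = 2 and tw(G) ≤ 2. The edges 4–2–3–8–4 form a cycle, so G is not a tree and its treewidth is at least 2. Hence tw(G) = 2 exactly.

Treewidth 2.
One optimal decomposition is:
Bags: B1 = {2, 4, 8}  B2 = {2, 3, 8}  B3 = {3, 7, 8}  B4 = {1, 3, 7}  B5 = {1, 6, 7}  B6 = {1, 5, 6}
Tree: B1–B2, B2–B3, B3–B4, B4–B5, B5–B6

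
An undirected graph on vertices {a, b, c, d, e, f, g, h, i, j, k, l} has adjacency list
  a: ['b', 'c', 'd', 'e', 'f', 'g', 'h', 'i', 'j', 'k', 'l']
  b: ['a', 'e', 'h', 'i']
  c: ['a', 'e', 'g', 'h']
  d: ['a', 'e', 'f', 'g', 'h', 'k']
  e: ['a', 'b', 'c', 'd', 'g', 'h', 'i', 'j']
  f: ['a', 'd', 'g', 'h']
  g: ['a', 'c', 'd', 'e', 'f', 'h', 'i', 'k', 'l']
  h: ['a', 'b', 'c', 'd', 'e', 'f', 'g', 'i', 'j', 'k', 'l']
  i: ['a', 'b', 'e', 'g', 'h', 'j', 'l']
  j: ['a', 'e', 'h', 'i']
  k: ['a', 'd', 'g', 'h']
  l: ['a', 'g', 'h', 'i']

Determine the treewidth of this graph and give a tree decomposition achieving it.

Every bag has size at most 5, so the width is 5 − 1 = 4 and tw(G) ≤ 4. On the other hand G contains the 5-clique {a, d, e, g, h}. A clique must lie in a single bag of any decomposition, so no decomposition can have width below 4. The upper and lower bounds meet at 4, so that is the treewidth.

Treewidth 4.
One such decomposition:
Bags: B1 = {a, b, e, h, i}  B2 = {a, e, g, h, i}  B3 = {a, g, h, i, l}  B4 = {a, c, e, g, h}  B5 = {a, d, e, g, h}  B6 = {a, d, g, h, k}  B7 = {a, e, h, i, j}  B8 = {a, d, f, g, h}
Tree: B1–B2, B2–B3, B2–B4, B2–B5, B5–B6, B1–B7, B5–B8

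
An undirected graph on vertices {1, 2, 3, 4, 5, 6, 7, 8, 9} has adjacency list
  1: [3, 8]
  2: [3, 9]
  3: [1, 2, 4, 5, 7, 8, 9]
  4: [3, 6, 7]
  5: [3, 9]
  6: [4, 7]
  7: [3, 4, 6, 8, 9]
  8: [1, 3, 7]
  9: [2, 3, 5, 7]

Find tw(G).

2

A width-2 tree decomposition is:
Bags: B1 = {3, 7, 9}  B2 = {3, 5, 9}  B3 = {3, 4, 7}  B4 = {2, 3, 9}  B5 = {3, 7, 8}  B6 = {4, 6, 7}  B7 = {1, 3, 8}
Tree: B1–B2, B1–B3, B2–B4, B1–B5, B3–B6, B5–B7
The largest bag has 3 vertices, giving width 2; this decomposition certifies tw(G) ≤ 2. For the lower bound, the 3 vertices {1, 3, 8} are pairwise adjacent, and any tree decomposition puts a clique entirely inside one bag — forcing width ≥ 2. The upper and lower bounds meet at 2, so that is the treewidth.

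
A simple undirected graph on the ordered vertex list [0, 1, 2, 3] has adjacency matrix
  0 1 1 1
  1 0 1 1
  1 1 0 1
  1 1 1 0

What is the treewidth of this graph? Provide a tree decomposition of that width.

With just one bag of size 4, the width is 4 − 1 = 3, so tw(G) ≤ 3. For the lower bound, the 4 vertices {0, 1, 2, 3} are pairwise adjacent, and any tree decomposition puts a clique entirely inside one bag — forcing width ≥ 3. Therefore the treewidth is 3.

Treewidth 3.
One optimal decomposition is:
Bags: B1 = {0, 1, 2, 3}
Tree: (single bag)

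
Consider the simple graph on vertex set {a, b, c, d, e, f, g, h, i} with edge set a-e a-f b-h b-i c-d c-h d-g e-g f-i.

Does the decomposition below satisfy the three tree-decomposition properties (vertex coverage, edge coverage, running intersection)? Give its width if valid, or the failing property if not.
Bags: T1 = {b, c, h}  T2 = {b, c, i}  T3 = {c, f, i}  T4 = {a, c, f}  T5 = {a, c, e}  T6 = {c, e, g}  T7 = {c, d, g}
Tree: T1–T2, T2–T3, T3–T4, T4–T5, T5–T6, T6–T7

Yes; width 2.

Every vertex of G appears in some bag (union = {a, b, c, d, e, f, g, h, i}); every edge is covered by a bag; and for each vertex v the set of bags containing v is connected in the bag tree. The decomposition is therefore valid. The largest bag has 3 vertices, so the width is 2.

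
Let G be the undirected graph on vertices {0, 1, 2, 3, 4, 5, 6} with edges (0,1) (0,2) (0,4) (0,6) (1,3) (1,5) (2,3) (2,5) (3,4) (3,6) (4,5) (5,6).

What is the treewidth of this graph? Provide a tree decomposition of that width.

Each bag holds 4 vertices, so the decomposition has width 3, which upper-bounds the treewidth. For the lower bound: the 4 vertex sets {0,2}, {3,4}, {5}, {1} are disjoint, each induces a connected subgraph, and every pair is joined by at least one edge of G. Contracting each set to a single vertex therefore yields K_{4} as a minor, and since treewidth is minor-monotone, tw(G) ≥ tw(K_{4}) = 3. Hence tw(G) = 3 exactly.

Treewidth 3.
One such decomposition:
Bags: B1 = {0, 2, 3, 5}  B2 = {0, 3, 4, 5}  B3 = {0, 1, 3, 5}  B4 = {0, 3, 5, 6}
Tree: B1–B2, B2–B3, B3–B4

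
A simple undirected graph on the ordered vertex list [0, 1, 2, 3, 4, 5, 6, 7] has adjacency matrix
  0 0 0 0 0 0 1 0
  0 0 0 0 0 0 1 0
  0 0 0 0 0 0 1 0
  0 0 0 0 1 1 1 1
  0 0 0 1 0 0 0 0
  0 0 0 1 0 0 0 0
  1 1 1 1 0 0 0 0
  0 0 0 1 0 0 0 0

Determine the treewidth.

1

A width-1 tree decomposition is:
Bags: B1 = {3, 5}  B2 = {3, 6}  B3 = {3, 7}  B4 = {2, 6}  B5 = {1, 6}  B6 = {0, 6}  B7 = {3, 4}
Tree: B1–B2, B1–B3, B2–B4, B4–B5, B5–B6, B1–B7
Every bag has size at most 2, so the width is 2 − 1 = 1 and tw(G) ≤ 1. Any graph with an edge has treewidth ≥ 1, and G has the edge 3–5. Hence tw(G) = 1 exactly.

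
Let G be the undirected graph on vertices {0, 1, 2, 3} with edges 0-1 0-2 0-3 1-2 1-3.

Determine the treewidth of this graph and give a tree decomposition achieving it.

Treewidth 2.
One optimal decomposition is:
Bags: B1 = {0, 1, 2}  B2 = {0, 1, 3}
Tree: B1–B2

Every bag has size at most 3, so the width is 3 − 1 = 2 and tw(G) ≤ 2. On the other hand G contains the 3-clique {0, 1, 2}. A clique must lie in a single bag of any decomposition, so no decomposition can have width below 2. Therefore the treewidth is 2.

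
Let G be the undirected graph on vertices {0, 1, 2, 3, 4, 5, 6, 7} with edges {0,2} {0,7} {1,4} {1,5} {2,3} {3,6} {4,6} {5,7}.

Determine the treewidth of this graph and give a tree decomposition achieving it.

Each bag holds 3 vertices, so the decomposition has width 2, which upper-bounds the treewidth. Since 4–1–5–7–0–2–3–6–4 is a cycle in G, G is not acyclic. Forests are exactly the graphs of treewidth ≤ 1, so tw(G) ≥ 2. The upper and lower bounds meet at 2, so that is the treewidth.

Treewidth 2.
One such decomposition:
Bags: B1 = {1, 4, 5}  B2 = {4, 5, 7}  B3 = {0, 4, 7}  B4 = {0, 2, 4}  B5 = {2, 3, 4}  B6 = {3, 4, 6}
Tree: B1–B2, B2–B3, B3–B4, B4–B5, B5–B6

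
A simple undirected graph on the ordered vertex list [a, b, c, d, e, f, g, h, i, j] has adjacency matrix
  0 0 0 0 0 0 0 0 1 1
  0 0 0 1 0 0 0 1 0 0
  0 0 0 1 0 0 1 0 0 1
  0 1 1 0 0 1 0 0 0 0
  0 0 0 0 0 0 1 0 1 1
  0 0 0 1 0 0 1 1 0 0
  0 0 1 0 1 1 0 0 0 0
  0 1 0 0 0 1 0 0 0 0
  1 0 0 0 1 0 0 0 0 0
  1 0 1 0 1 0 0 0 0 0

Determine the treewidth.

A width-2 tree decomposition is:
Bags: B1 = {b, f, h}  B2 = {b, d, f}  B3 = {d, f, g}  B4 = {c, d, g}  B5 = {c, e, g}  B6 = {c, e, j}  B7 = {e, i, j}  B8 = {a, i, j}
Tree: B1–B2, B2–B3, B3–B4, B4–B5, B5–B6, B6–B7, B7–B8
The largest bag has 3 vertices, giving width 2; this decomposition certifies tw(G) ≤ 2. Since h–b–d–f–h is a cycle in G, G is not acyclic. Forests are exactly the graphs of treewidth ≤ 1, so tw(G) ≥ 2. Combining the bounds, tw(G) = 2.

2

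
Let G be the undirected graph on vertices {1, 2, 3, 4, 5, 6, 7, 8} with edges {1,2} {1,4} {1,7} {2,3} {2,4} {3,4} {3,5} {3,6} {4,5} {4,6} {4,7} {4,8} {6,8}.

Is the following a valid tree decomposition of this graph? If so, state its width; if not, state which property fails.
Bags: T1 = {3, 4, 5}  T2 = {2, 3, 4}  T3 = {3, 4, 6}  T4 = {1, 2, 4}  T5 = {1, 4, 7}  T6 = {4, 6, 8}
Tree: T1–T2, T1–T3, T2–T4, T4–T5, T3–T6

Yes; width 2.

Every vertex of G appears in some bag (union = {1, 2, 3, 4, 5, 6, 7, 8}); every edge is covered by a bag; and for each vertex v the set of bags containing v is connected in the bag tree. The decomposition is therefore valid. The largest bag has 3 vertices, so the width is 2.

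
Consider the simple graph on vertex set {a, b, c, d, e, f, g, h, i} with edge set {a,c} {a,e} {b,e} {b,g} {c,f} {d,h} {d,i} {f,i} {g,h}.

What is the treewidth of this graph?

2

A width-2 tree decomposition is:
Bags: B1 = {d, g, h}  B2 = {d, g, i}  B3 = {f, g, i}  B4 = {c, f, g}  B5 = {a, c, g}  B6 = {a, e, g}  B7 = {b, e, g}
Tree: B1–B2, B2–B3, B3–B4, B4–B5, B5–B6, B6–B7
The largest bag has 3 vertices, giving width 2; this decomposition certifies tw(G) ≤ 2. Since g–h–d–i–f–c–a–e–b–g is a cycle in G, G is not acyclic. Forests are exactly the graphs of treewidth ≤ 1, so tw(G) ≥ 2. The upper and lower bounds meet at 2, so that is the treewidth.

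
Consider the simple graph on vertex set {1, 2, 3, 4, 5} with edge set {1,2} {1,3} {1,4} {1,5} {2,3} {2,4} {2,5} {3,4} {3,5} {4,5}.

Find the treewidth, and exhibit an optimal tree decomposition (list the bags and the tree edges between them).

Treewidth 4.
One optimal decomposition is:
Bags: B1 = {1, 2, 3, 4, 5}
Tree: (single bag)

With just one bag of size 5, the width is 5 − 1 = 4, so tw(G) ≤ 4. Conversely, {1, 2, 3, 4, 5} is a clique of size 5, and the vertices of any clique must share a bag in every tree decomposition; so some bag has ≥ 5 vertices and tw(G) ≥ 4. Combining the bounds, tw(G) = 4.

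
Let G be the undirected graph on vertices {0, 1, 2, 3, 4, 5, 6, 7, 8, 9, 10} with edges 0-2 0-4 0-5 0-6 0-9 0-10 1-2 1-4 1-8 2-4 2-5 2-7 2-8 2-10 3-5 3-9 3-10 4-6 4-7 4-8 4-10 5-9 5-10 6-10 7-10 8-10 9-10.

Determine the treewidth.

A width-3 tree decomposition is:
Bags: B1 = {0, 2, 5, 10}  B2 = {0, 2, 4, 10}  B3 = {0, 4, 6, 10}  B4 = {0, 5, 9, 10}  B5 = {2, 4, 8, 10}  B6 = {2, 4, 7, 10}  B7 = {1, 2, 4, 8}  B8 = {3, 5, 9, 10}
Tree: B1–B2, B2–B3, B1–B4, B2–B5, B2–B6, B5–B7, B4–B8
Each bag holds 4 vertices, so the decomposition has width 3, which upper-bounds the treewidth. Conversely, {1, 2, 4, 8} is a clique of size 4, and the vertices of any clique must share a bag in every tree decomposition; so some bag has ≥ 4 vertices and tw(G) ≥ 3. Hence tw(G) = 3 exactly.

3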